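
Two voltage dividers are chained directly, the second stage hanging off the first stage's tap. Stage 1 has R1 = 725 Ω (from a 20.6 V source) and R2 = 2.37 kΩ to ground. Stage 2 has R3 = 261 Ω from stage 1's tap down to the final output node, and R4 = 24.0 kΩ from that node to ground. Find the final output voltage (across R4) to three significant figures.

V_out ≈ 15.3 V

Stage 2 presents R3+R4 = 24260 Ω as a load on stage 1's tap.
Stage 1's lower leg becomes R2‖(R3+R4) = 2159 Ω, so V_mid = 20.6 × 2159/2884 = 15.42 V.
Stage 2 is itself unloaded: V_out = V_mid × R4/(R3+R4) = 15.42 × 24000/24260 = 15.3 V.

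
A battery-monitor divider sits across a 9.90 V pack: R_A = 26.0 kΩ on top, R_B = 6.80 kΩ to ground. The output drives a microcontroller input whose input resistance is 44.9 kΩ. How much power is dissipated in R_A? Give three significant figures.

P ≈ 2.50 mW

Total resistance from the source is R_A + (R_B‖R_L) = 31.91 kΩ, so I = 9.90/31.91 kΩ = 0.3103 mA.
P = I²·R_A = (0.3103 mA)² × 26.0 kΩ = 2.50 mW.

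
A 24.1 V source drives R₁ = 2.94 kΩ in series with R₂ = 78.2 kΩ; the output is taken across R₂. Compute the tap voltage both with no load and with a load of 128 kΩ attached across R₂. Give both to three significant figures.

Unloaded: 23.2 V; loaded: 22.7 V

Open-circuit: V = 24.1 × 78.2/(2.94 + 78.2) = 23.2 V.
With the load, R₂ becomes R₂‖R_L = 48.54 kΩ, so V = 24.1 × 48.54/51.48 = 22.7 V.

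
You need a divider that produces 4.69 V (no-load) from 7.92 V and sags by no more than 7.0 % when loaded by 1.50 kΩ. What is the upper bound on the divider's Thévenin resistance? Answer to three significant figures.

R_th ≤ 113 Ω

Loading drop = R_th/(R_th + R_L) ≤ 0.0700, so R_th ≤ R_L · ε/(1−ε) = 1.50 kΩ × 0.0700/0.9300 = 113 Ω.
(Any R1, R2 with R2/(R1+R2) = 0.592 and R1‖R2 ≤ 113 Ω will meet the spec.)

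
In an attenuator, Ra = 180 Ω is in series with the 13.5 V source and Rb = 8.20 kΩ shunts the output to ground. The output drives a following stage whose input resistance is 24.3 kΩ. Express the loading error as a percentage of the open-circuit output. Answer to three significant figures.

0.720 %

The divider's output (Thévenin) resistance is Ra‖Rb = 176.1 Ω.
Fractional drop under load = R_th/(R_th + R_L) = 176.1 / (176.1 + 24300) = 0.007196.
So the output falls by 0.720 %.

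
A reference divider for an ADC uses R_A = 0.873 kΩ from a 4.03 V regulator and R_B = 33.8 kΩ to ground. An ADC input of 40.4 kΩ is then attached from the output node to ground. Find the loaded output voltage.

The load sits in parallel with R_B: R_B‖R_L = (33800 × 40400) / (33800 + 40400) = 18400 Ω.
V_out = 4.03 × 18400 / (873 + 18400) = 4.03 × 18400/19280 = 3.85 V.

V_out ≈ 3.85 V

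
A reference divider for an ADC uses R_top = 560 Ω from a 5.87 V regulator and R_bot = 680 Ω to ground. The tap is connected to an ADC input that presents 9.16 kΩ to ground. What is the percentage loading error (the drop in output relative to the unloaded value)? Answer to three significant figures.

3.24 %

The divider's output (Thévenin) resistance is R_top‖R_bot = 307.1 Ω.
Fractional drop under load = R_th/(R_th + R_L) = 307.1 / (307.1 + 9160) = 0.03244.
So the output falls by 3.24 %.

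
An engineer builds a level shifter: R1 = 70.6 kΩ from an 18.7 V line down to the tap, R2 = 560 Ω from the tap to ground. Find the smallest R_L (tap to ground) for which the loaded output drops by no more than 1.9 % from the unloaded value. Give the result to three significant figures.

R_L(min) ≈ 28.7 kΩ

Output resistance R_th = R1‖R2 = (70600 × 560)/71160 = 555.6 Ω.
The fractional drop is R_th/(R_th + R_L); requiring this ≤ 0.0190 gives R_L ≥ R_th(1/0.0190 − 1) = 555.6 × 51.63 = 28.7 kΩ.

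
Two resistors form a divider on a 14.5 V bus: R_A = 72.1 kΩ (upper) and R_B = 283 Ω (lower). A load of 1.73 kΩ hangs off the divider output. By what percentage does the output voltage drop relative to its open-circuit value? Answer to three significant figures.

Unloaded V = 14.5 × 283/72380 = 0.056691 V.
Loaded: R_B‖R_L = 243.2 Ω, giving V = 14.5 × 243.2/72340 = 0.048748 V.
Drop = (0.056691 − 0.048748) / 0.056691 = 14.0 %.

14.0 %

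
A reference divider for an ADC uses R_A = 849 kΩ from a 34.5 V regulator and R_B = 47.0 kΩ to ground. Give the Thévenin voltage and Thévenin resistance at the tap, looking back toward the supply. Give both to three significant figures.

V_th is the open-circuit tap voltage: 34.5 × 47.0/(849 + 47.0) = 1.81 V.
With the supply zeroed, R_A and R_B appear in parallel from the tap: R_th = R_A‖R_B = (849 × 47.0)/896.0 = 44.5 kΩ.

V_th = 1.81 V, R_th = 44.5 kΩ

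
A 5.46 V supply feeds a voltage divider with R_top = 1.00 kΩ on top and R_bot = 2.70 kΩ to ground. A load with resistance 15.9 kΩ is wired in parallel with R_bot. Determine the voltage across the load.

V_out ≈ 3.81 V

The load sits in parallel with R_bot: R_bot‖R_L = (2.70 × 15.9) / (2.70 + 15.9) = 2.308 kΩ.
V_out = 5.46 × 2.308 / (1.00 + 2.308) = 5.46 × 2.308/3.308 = 3.81 V.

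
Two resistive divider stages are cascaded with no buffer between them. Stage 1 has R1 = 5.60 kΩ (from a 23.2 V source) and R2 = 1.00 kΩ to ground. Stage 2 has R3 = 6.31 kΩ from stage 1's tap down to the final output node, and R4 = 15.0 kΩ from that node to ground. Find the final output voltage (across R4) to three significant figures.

Stage 2 presents R3+R4 = 21.31 kΩ as a load on stage 1's tap.
Stage 1's lower leg becomes R2‖(R3+R4) = 0.9552 kΩ, so V_mid = 23.2 × 0.9552/6.555 = 3.381 V.
Stage 2 is itself unloaded: V_out = V_mid × R4/(R3+R4) = 3.381 × 15.0/21.31 = 2.38 V.

V_out ≈ 2.38 V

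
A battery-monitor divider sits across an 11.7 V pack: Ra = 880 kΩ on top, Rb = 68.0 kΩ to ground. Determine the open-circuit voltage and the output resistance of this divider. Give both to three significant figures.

V_th is the open-circuit tap voltage: 11.7 × 68.0/(880 + 68.0) = 0.839 V.
With the supply zeroed, Ra and Rb appear in parallel from the tap: R_th = Ra‖Rb = (880 × 68.0)/948.0 = 63.1 kΩ.

V_th = 0.839 V, R_th = 63.1 kΩ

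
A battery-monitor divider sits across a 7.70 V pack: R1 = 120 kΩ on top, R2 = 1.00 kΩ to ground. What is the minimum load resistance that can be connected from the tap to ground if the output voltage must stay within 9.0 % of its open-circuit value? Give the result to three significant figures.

R_L(min) ≈ 10.0 kΩ

Output resistance R_th = R1‖R2 = (120000 × 1000)/121000 = 991.7 Ω.
The fractional drop is R_th/(R_th + R_L); requiring this ≤ 0.0900 gives R_L ≥ R_th(1/0.0900 − 1) = 991.7 × 10.11 = 10.0 kΩ.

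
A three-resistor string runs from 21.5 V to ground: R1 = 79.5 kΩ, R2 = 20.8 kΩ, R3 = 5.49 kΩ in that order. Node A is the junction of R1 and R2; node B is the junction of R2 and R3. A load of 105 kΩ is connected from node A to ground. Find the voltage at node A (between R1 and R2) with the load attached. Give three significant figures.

V ≈ 4.50 V

Below node A the series string R2+R3 = 26.29 kΩ sits in parallel with the 105 kΩ load: 21.03 kΩ.
V_A = 21.5 × 21.03/(79.5 + 21.03) = 4.50 V.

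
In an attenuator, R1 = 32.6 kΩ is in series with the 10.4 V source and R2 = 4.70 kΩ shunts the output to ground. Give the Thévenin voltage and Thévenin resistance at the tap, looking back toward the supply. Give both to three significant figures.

V_th = 1.31 V, R_th = 4.11 kΩ

V_th is the open-circuit tap voltage: 10.4 × 4.70/(32.6 + 4.70) = 1.31 V.
With the supply zeroed, R1 and R2 appear in parallel from the tap: R_th = R1‖R2 = (32.6 × 4.70)/37.30 = 4.11 kΩ.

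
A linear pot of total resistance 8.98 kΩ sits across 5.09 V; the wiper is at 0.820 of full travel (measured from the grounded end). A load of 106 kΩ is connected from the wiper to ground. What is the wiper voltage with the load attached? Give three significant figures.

The wiper splits the pot into (1−α)R = 1.616 kΩ above and αR = 7.364 kΩ below.
Lower section ‖ load = 6.885 kΩ.
V_wiper = 5.09 × 6.885/(1.616 + 6.885) = 4.12 V.

V ≈ 4.12 V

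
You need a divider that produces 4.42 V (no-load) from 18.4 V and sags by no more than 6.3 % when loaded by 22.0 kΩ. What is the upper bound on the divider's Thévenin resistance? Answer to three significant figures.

Loading drop = R_th/(R_th + R_L) ≤ 0.0630, so R_th ≤ R_L · ε/(1−ε) = 22.0 kΩ × 0.0630/0.9370 = 1.48 kΩ.

R_th ≤ 1.48 kΩ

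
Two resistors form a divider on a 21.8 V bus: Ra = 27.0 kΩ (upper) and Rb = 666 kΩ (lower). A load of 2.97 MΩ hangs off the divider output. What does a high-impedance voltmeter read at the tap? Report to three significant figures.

The load sits in parallel with Rb: Rb‖R_L = (666 × 2970) / (666 + 2970) = 544.0 kΩ.
V_out = 21.8 × 544.0 / (27.0 + 544.0) = 21.8 × 544.0/571.0 = 20.8 V.

V_out ≈ 20.8 V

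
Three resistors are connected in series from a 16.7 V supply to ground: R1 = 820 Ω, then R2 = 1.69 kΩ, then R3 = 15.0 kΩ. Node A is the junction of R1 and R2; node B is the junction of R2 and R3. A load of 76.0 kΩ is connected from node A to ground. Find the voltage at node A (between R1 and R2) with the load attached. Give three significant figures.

Below node A the series string R2+R3 = 16690 Ω sits in parallel with the 76000 Ω load: 13680 Ω.
V_A = 16.7 × 13680/(820 + 13680) = 15.8 V.

V ≈ 15.8 V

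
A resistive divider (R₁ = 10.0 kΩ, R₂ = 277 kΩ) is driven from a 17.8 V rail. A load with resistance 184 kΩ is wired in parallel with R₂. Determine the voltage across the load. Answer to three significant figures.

The load sits in parallel with R₂: R₂‖R_L = (277 × 184) / (277 + 184) = 110.6 kΩ.
V_out = 17.8 × 110.6 / (10.0 + 110.6) = 17.8 × 110.6/120.6 = 16.3 V.

V_out ≈ 16.3 V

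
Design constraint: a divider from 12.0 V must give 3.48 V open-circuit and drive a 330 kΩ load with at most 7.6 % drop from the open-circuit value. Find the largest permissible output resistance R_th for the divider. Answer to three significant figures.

Loading drop = R_th/(R_th + R_L) ≤ 0.0760, so R_th ≤ R_L · ε/(1−ε) = 330 kΩ × 0.0760/0.9240 = 27.1 kΩ.

R_th ≤ 27.1 kΩ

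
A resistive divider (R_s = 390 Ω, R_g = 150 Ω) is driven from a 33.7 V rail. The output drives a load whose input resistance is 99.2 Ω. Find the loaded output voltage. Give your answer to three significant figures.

The load sits in parallel with R_g: R_g‖R_L = (150 × 99.2) / (150 + 99.2) = 59.71 Ω.
V_out = 33.7 × 59.71 / (390 + 59.71) = 33.7 × 59.71/449.7 = 4.47 V.

V_out ≈ 4.47 V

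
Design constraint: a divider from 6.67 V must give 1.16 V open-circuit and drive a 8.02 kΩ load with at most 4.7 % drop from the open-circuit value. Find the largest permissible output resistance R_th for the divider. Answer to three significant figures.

Loading drop = R_th/(R_th + R_L) ≤ 0.0470, so R_th ≤ R_L · ε/(1−ε) = 8.02 kΩ × 0.0470/0.9530 = 396 Ω.

R_th ≤ 396 Ω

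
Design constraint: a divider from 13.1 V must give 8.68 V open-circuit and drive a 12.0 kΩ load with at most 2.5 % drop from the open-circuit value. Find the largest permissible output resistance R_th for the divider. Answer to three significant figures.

Loading drop = R_th/(R_th + R_L) ≤ 0.0250, so R_th ≤ R_L · ε/(1−ε) = 12.0 kΩ × 0.0250/0.9750 = 308 Ω.
(Any R1, R2 with R2/(R1+R2) = 0.663 and R1‖R2 ≤ 308 Ω will meet the spec.)

R_th ≤ 308 Ω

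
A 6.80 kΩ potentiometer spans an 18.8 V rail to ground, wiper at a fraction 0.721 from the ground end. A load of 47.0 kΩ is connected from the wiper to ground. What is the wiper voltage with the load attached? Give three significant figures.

The wiper splits the pot into (1−α)R = 1.897 kΩ above and αR = 4.903 kΩ below.
Lower section ‖ load = 4.440 kΩ.
V_wiper = 18.8 × 4.440/(1.897 + 4.440) = 13.2 V.

V ≈ 13.2 V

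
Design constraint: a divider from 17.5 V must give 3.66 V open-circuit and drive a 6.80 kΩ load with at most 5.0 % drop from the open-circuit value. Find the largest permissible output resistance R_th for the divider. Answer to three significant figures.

R_th ≤ 358 Ω

Loading drop = R_th/(R_th + R_L) ≤ 0.0500, so R_th ≤ R_L · ε/(1−ε) = 6.80 kΩ × 0.0500/0.9500 = 358 Ω.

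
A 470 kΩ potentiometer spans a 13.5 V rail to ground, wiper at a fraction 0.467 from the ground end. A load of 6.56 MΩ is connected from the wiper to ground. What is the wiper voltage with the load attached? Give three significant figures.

V ≈ 6.19 V

The wiper splits the pot into (1−α)R = 250.5 kΩ above and αR = 219.5 kΩ below.
Lower section ‖ load = 212.4 kΩ.
V_wiper = 13.5 × 212.4/(250.5 + 212.4) = 6.19 V.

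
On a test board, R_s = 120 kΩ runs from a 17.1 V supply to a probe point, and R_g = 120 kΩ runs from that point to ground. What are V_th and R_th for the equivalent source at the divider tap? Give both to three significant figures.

V_th = 8.55 V, R_th = 60.0 kΩ

V_th is the open-circuit tap voltage: 17.1 × 120/(120 + 120) = 8.55 V.
With the supply zeroed, R_s and R_g appear in parallel from the tap: R_th = R_s‖R_g = (120 × 120)/240.0 = 60.0 kΩ.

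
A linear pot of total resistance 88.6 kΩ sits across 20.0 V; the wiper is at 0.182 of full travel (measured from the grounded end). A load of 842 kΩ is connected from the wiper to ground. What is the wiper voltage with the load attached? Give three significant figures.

The wiper splits the pot into (1−α)R = 72.47 kΩ above and αR = 16.13 kΩ below.
Lower section ‖ load = 15.82 kΩ.
V_wiper = 20.0 × 15.82/(72.47 + 15.82) = 3.58 V.

V ≈ 3.58 V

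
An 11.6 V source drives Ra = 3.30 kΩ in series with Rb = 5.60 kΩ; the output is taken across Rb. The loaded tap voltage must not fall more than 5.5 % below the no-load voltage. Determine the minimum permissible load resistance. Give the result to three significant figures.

R_L(min) ≈ 35.7 kΩ

Output resistance R_th = Ra‖Rb = (3.30 × 5.60)/8.900 = 2.076 kΩ.
The fractional drop is R_th/(R_th + R_L); requiring this ≤ 0.0550 gives R_L ≥ R_th(1/0.0550 − 1) = 2.076 × 17.18 = 35.7 kΩ.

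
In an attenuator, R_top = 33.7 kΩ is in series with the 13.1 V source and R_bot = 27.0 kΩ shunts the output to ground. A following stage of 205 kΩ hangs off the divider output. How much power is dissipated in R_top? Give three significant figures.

P ≈ 1.75 mW

Total resistance from the source is R_top + (R_bot‖R_L) = 57.56 kΩ, so I = 13.1/57.56 kΩ = 0.2276 mA.
P = I²·R_top = (0.2276 mA)² × 33.7 kΩ = 1.75 mW.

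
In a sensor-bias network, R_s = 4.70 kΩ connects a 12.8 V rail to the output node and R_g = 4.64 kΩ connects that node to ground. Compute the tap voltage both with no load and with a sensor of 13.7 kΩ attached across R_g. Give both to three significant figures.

Unloaded: 6.36 V; loaded: 5.43 V

Open-circuit: V = 12.8 × 4.64/(4.70 + 4.64) = 6.36 V.
With the load, R_g becomes R_g‖R_L = 3.466 kΩ, so V = 12.8 × 3.466/8.166 = 5.43 V.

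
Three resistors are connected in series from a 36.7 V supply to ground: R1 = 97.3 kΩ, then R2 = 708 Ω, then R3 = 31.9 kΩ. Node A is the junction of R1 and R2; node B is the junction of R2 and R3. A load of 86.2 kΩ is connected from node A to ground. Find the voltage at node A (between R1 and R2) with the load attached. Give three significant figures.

Below node A the series string R2+R3 = 32610 Ω sits in parallel with the 86200 Ω load: 23660 Ω.
V_A = 36.7 × 23660/(97300 + 23660) = 7.18 V.

V ≈ 7.18 V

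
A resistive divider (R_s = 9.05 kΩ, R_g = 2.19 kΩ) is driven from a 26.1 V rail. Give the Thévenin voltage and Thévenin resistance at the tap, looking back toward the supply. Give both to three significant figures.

V_th is the open-circuit tap voltage: 26.1 × 2.19/(9.05 + 2.19) = 5.09 V.
With the supply zeroed, R_s and R_g appear in parallel from the tap: R_th = R_s‖R_g = (9.05 × 2.19)/11.24 = 1.76 kΩ.

V_th = 5.09 V, R_th = 1.76 kΩ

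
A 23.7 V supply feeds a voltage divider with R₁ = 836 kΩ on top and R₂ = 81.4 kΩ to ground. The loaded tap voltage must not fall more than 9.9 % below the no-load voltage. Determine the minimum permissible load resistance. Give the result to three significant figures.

Output resistance R_th = R₁‖R₂ = (836 × 81.4)/917.4 = 74.18 kΩ.
The fractional drop is R_th/(R_th + R_L); requiring this ≤ 0.0990 gives R_L ≥ R_th(1/0.0990 − 1) = 74.18 × 9.101 = 675 kΩ.

R_L(min) ≈ 675 kΩ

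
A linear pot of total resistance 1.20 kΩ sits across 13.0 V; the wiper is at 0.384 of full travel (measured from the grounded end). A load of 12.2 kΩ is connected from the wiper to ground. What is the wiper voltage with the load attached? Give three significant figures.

V ≈ 4.88 V

The wiper splits the pot into (1−α)R = 739.2 Ω above and αR = 460.8 Ω below.
Lower section ‖ load = 444.0 Ω.
V_wiper = 13.0 × 444.0/(739.2 + 444.0) = 4.88 V.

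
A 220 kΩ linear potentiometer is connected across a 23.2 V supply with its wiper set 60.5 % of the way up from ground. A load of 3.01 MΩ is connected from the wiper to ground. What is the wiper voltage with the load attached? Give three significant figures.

V ≈ 13.8 V

The wiper splits the pot into (1−α)R = 86.90 kΩ above and αR = 133.1 kΩ below.
Lower section ‖ load = 127.5 kΩ.
V_wiper = 23.2 × 127.5/(86.90 + 127.5) = 13.8 V.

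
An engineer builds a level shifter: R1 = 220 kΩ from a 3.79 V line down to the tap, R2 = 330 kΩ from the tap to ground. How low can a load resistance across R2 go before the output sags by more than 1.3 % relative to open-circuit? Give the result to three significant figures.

R_L(min) ≈ 10.0 MΩ

Output resistance R_th = R1‖R2 = (220 × 330)/550.0 = 132.0 kΩ.
The fractional drop is R_th/(R_th + R_L); requiring this ≤ 0.0130 gives R_L ≥ R_th(1/0.0130 − 1) = 132.0 × 75.92 = 10.0 MΩ.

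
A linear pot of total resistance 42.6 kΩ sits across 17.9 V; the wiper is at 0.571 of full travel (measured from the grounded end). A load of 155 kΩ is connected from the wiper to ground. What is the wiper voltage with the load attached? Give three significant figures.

The wiper splits the pot into (1−α)R = 18.28 kΩ above and αR = 24.32 kΩ below.
Lower section ‖ load = 21.03 kΩ.
V_wiper = 17.9 × 21.03/(18.28 + 21.03) = 9.58 V.

V ≈ 9.58 V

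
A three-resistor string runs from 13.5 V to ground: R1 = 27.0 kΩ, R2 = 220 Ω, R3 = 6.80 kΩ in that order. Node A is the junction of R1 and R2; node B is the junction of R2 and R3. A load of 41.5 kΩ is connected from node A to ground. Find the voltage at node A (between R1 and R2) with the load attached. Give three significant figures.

V ≈ 2.46 V

Below node A the series string R2+R3 = 7020 Ω sits in parallel with the 41500 Ω load: 6004 Ω.
V_A = 13.5 × 6004/(27000 + 6004) = 2.46 V.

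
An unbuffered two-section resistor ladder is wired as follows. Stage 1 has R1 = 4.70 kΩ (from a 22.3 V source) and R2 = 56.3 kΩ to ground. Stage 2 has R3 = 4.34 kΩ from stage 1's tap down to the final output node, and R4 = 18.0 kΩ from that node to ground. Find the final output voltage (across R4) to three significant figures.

Stage 2 presents R3+R4 = 22.34 kΩ as a load on stage 1's tap.
Stage 1's lower leg becomes R2‖(R3+R4) = 15.99 kΩ, so V_mid = 22.3 × 15.99/20.69 = 17.24 V.
Stage 2 is itself unloaded: V_out = V_mid × R4/(R3+R4) = 17.24 × 18.0/22.34 = 13.9 V.

V_out ≈ 13.9 V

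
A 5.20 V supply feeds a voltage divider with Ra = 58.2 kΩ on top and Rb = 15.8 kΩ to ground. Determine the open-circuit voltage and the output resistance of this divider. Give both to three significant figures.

V_th is the open-circuit tap voltage: 5.20 × 15.8/(58.2 + 15.8) = 1.11 V.
With the supply zeroed, Ra and Rb appear in parallel from the tap: R_th = Ra‖Rb = (58.2 × 15.8)/74.00 = 12.4 kΩ.

V_th = 1.11 V, R_th = 12.4 kΩ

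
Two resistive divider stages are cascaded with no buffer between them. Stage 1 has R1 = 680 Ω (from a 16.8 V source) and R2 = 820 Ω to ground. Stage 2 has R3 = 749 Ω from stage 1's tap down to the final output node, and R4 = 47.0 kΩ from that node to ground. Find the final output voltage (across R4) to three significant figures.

V_out ≈ 8.97 V

Stage 2 presents R3+R4 = 47750 Ω as a load on stage 1's tap.
Stage 1's lower leg becomes R2‖(R3+R4) = 806.2 Ω, so V_mid = 16.8 × 806.2/1486 = 9.113 V.
Stage 2 is itself unloaded: V_out = V_mid × R4/(R3+R4) = 9.113 × 47000/47750 = 8.97 V.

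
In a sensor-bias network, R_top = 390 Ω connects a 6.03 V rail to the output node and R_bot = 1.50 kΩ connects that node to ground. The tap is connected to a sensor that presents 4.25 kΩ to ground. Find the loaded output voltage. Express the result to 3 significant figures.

The load sits in parallel with R_bot: R_bot‖R_L = (1500 × 4250) / (1500 + 4250) = 1109 Ω.
V_out = 6.03 × 1109 / (390 + 1109) = 6.03 × 1109/1499 = 4.46 V.

V_out ≈ 4.46 V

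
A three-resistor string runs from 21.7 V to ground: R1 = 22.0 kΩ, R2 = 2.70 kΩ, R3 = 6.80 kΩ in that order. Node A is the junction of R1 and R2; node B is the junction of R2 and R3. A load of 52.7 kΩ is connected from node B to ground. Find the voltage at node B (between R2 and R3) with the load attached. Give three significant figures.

V ≈ 4.25 V

At node B, R3 is in parallel with the load: R3‖R_L = 6.023 kΩ.
Below node A the resistance is R2 + (R3‖R_L) = 8.723 kΩ, so V_A = 21.7 × 8.723/30.72 = 6.161 V.
Then V_B = V_A × (R3‖R_L)/(R2 + R3‖R_L) = 6.161 × 6.023/8.723 = 4.25 V.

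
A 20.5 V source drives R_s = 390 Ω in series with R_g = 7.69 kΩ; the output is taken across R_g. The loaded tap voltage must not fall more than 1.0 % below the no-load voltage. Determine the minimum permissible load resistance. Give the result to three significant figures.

Output resistance R_th = R_s‖R_g = (390 × 7690)/8080 = 371.2 Ω.
The fractional drop is R_th/(R_th + R_L); requiring this ≤ 0.0100 gives R_L ≥ R_th(1/0.0100 − 1) = 371.2 × 99.00 = 36.7 kΩ.

R_L(min) ≈ 36.7 kΩ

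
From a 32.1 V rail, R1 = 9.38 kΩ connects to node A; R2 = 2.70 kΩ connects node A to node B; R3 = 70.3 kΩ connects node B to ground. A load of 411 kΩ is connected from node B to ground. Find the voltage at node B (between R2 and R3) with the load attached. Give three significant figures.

V ≈ 26.7 V

At node B, R3 is in parallel with the load: R3‖R_L = 60.03 kΩ.
Below node A the resistance is R2 + (R3‖R_L) = 62.73 kΩ, so V_A = 32.1 × 62.73/72.11 = 27.92 V.
Then V_B = V_A × (R3‖R_L)/(R2 + R3‖R_L) = 27.92 × 60.03/62.73 = 26.7 V.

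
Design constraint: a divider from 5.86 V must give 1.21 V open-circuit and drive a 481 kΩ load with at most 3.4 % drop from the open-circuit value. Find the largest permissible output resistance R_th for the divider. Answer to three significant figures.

R_th ≤ 16.9 kΩ

Loading drop = R_th/(R_th + R_L) ≤ 0.0340, so R_th ≤ R_L · ε/(1−ε) = 481 kΩ × 0.0340/0.9660 = 16.9 kΩ.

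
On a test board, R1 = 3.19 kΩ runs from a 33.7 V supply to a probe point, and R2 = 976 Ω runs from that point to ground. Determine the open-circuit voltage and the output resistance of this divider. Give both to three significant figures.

V_th = 7.90 V, R_th = 747 Ω

V_th is the open-circuit tap voltage: 33.7 × 976/(3190 + 976) = 7.90 V.
With the supply zeroed, R1 and R2 appear in parallel from the tap: R_th = R1‖R2 = (3190 × 976)/4166 = 747 Ω.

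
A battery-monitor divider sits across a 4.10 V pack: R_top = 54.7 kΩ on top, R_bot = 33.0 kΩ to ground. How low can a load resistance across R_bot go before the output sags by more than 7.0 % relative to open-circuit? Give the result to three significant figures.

Output resistance R_th = R_top‖R_bot = (54.7 × 33.0)/87.70 = 20.58 kΩ.
The fractional drop is R_th/(R_th + R_L); requiring this ≤ 0.0700 gives R_L ≥ R_th(1/0.0700 − 1) = 20.58 × 13.29 = 273 kΩ.

R_L(min) ≈ 273 kΩ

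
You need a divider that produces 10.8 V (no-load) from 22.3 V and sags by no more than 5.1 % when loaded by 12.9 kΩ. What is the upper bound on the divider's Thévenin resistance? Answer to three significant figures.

R_th ≤ 693 Ω

Loading drop = R_th/(R_th + R_L) ≤ 0.0510, so R_th ≤ R_L · ε/(1−ε) = 12.9 kΩ × 0.0510/0.9490 = 693 Ω.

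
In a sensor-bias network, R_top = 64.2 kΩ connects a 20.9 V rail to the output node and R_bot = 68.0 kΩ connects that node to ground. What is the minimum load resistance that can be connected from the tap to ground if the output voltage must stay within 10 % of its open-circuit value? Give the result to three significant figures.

Output resistance R_th = R_top‖R_bot = (64.2 × 68.0)/132.2 = 33.02 kΩ.
The fractional drop is R_th/(R_th + R_L); requiring this ≤ 0.100 gives R_L ≥ R_th(1/0.100 − 1) = 33.02 × 9.000 = 297 kΩ.

R_L(min) ≈ 297 kΩ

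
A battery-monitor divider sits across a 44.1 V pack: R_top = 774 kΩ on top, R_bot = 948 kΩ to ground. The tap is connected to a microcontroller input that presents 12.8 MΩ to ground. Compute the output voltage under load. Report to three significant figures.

V_out ≈ 23.5 V

The load sits in parallel with R_bot: R_bot‖R_L = (948 × 12800) / (948 + 12800) = 882.6 kΩ.
V_out = 44.1 × 882.6 / (774 + 882.6) = 44.1 × 882.6/1657 = 23.5 V.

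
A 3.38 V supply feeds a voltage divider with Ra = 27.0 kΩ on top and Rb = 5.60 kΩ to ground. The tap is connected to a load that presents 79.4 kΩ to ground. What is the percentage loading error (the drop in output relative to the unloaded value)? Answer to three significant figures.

The divider's output (Thévenin) resistance is Ra‖Rb = 4.638 kΩ.
Fractional drop under load = R_th/(R_th + R_L) = 4.638 / (4.638 + 79.4) = 0.05519.
So the output falls by 5.52 %.

5.52 %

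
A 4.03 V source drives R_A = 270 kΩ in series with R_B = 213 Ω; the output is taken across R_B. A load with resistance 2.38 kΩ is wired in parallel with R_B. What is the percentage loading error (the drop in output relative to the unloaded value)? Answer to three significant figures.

8.21 %

The divider's output (Thévenin) resistance is R_A‖R_B = 212.8 Ω.
Fractional drop under load = R_th/(R_th + R_L) = 212.8 / (212.8 + 2380) = 0.08208.
So the output falls by 8.21 %.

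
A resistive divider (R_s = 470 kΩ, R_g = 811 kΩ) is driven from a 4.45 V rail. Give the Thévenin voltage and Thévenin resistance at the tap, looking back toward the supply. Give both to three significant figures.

V_th = 2.82 V, R_th = 298 kΩ

V_th is the open-circuit tap voltage: 4.45 × 811/(470 + 811) = 2.82 V.
With the supply zeroed, R_s and R_g appear in parallel from the tap: R_th = R_s‖R_g = (470 × 811)/1281 = 298 kΩ.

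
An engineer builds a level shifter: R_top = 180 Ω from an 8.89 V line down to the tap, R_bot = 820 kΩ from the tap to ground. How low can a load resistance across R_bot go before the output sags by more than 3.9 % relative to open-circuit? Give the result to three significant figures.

R_L(min) ≈ 4.43 kΩ

Output resistance R_th = R_top‖R_bot = (180 × 820000)/820200 = 180.0 Ω.
The fractional drop is R_th/(R_th + R_L); requiring this ≤ 0.0390 gives R_L ≥ R_th(1/0.0390 − 1) = 180.0 × 24.64 = 4.43 kΩ.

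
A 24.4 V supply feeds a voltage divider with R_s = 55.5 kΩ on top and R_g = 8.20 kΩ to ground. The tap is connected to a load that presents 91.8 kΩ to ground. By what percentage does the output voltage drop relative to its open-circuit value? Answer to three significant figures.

7.22 %

The divider's output (Thévenin) resistance is R_s‖R_g = 7.144 kΩ.
Fractional drop under load = R_th/(R_th + R_L) = 7.144 / (7.144 + 91.8) = 0.07221.
So the output falls by 7.22 %.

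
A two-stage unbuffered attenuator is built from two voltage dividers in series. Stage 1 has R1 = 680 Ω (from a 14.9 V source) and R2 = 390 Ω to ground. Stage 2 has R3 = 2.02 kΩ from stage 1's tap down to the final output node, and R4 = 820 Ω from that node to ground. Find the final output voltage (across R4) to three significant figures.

Stage 2 presents R3+R4 = 2840 Ω as a load on stage 1's tap.
Stage 1's lower leg becomes R2‖(R3+R4) = 342.9 Ω, so V_mid = 14.9 × 342.9/1023 = 4.995 V.
Stage 2 is itself unloaded: V_out = V_mid × R4/(R3+R4) = 4.995 × 820/2840 = 1.44 V.

V_out ≈ 1.44 V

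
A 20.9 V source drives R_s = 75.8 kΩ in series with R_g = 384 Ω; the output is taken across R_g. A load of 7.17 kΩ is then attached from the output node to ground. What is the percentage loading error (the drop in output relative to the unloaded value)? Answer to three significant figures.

The divider's output (Thévenin) resistance is R_s‖R_g = 382.1 Ω.
Fractional drop under load = R_th/(R_th + R_L) = 382.1 / (382.1 + 7170) = 0.05059.
So the output falls by 5.06 %.

5.06 %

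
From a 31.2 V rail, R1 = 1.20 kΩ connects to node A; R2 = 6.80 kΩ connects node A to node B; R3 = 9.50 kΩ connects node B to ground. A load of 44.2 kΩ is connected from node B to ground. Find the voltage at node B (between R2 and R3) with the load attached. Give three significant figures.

V ≈ 15.4 V

At node B, R3 is in parallel with the load: R3‖R_L = 7.819 kΩ.
Below node A the resistance is R2 + (R3‖R_L) = 14.62 kΩ, so V_A = 31.2 × 14.62/15.82 = 28.83 V.
Then V_B = V_A × (R3‖R_L)/(R2 + R3‖R_L) = 28.83 × 7.819/14.62 = 15.4 V.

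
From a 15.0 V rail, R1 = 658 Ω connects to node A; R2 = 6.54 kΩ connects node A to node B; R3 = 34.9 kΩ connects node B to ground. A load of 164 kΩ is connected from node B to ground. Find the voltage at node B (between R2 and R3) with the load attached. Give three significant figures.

At node B, R3 is in parallel with the load: R3‖R_L = 28780 Ω.
Below node A the resistance is R2 + (R3‖R_L) = 35320 Ω, so V_A = 15.0 × 35320/35970 = 14.73 V.
Then V_B = V_A × (R3‖R_L)/(R2 + R3‖R_L) = 14.73 × 28780/35320 = 12.0 V.

V ≈ 12.0 V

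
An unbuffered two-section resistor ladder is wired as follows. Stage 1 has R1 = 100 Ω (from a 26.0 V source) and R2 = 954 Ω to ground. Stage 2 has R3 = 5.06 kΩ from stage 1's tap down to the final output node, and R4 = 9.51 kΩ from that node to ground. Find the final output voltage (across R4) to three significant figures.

V_out ≈ 15.3 V

Stage 2 presents R3+R4 = 14570 Ω as a load on stage 1's tap.
Stage 1's lower leg becomes R2‖(R3+R4) = 895.4 Ω, so V_mid = 26.0 × 895.4/995.4 = 23.39 V.
Stage 2 is itself unloaded: V_out = V_mid × R4/(R3+R4) = 23.39 × 9510/14570 = 15.3 V.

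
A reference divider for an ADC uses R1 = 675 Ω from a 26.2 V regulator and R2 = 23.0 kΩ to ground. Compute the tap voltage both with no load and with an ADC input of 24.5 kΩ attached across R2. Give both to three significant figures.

Unloaded: 25.5 V; loaded: 24.8 V

Open-circuit: V = 26.2 × 23000/(675 + 23000) = 25.5 V.
With the load, R2 becomes R2‖R_L = 11860 Ω, so V = 26.2 × 11860/12540 = 24.8 V.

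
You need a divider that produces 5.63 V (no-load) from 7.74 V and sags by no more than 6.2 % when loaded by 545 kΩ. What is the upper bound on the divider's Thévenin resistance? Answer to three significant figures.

R_th ≤ 36.0 kΩ

Loading drop = R_th/(R_th + R_L) ≤ 0.0620, so R_th ≤ R_L · ε/(1−ε) = 545 kΩ × 0.0620/0.9380 = 36.0 kΩ.
(Any R1, R2 with R2/(R1+R2) = 0.727 and R1‖R2 ≤ 36.0 kΩ will meet the spec.)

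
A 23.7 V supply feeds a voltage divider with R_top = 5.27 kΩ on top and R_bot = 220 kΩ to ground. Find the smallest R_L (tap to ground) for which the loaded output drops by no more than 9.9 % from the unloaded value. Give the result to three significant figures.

Output resistance R_th = R_top‖R_bot = (5.27 × 220)/225.3 = 5.147 kΩ.
The fractional drop is R_th/(R_th + R_L); requiring this ≤ 0.0990 gives R_L ≥ R_th(1/0.0990 − 1) = 5.147 × 9.101 = 46.8 kΩ.

R_L(min) ≈ 46.8 kΩ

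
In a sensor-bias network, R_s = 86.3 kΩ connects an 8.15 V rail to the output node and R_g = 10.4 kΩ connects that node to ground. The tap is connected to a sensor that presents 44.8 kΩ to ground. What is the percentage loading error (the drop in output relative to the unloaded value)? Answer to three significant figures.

17.2 %

Unloaded V = 8.15 × 10.4/96.70 = 0.8765 V.
Loaded: R_g‖R_L = 8.441 kΩ, giving V = 8.15 × 8.441/94.74 = 0.7261 V.
Drop = (0.8765 − 0.7261) / 0.8765 = 17.2 %.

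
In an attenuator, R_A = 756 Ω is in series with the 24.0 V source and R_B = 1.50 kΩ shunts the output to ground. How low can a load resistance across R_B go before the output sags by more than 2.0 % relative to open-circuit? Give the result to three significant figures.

Output resistance R_th = R_A‖R_B = (756 × 1500)/2256 = 502.7 Ω.
The fractional drop is R_th/(R_th + R_L); requiring this ≤ 0.0200 gives R_L ≥ R_th(1/0.0200 − 1) = 502.7 × 49.00 = 24.6 kΩ.

R_L(min) ≈ 24.6 kΩ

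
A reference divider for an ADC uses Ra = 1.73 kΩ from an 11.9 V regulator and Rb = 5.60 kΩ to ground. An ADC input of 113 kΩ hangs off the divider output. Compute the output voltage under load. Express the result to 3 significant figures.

V_out ≈ 8.99 V

The load sits in parallel with Rb: Rb‖R_L = (5.60 × 113) / (5.60 + 113) = 5.336 kΩ.
V_out = 11.9 × 5.336 / (1.73 + 5.336) = 11.9 × 5.336/7.066 = 8.99 V.
(Unloaded it would have been 9.09 V.)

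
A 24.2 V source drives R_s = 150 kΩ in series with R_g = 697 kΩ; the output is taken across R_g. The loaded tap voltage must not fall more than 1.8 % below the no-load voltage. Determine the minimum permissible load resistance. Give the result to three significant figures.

R_L(min) ≈ 6.73 MΩ

Output resistance R_th = R_s‖R_g = (150 × 697)/847.0 = 123.4 kΩ.
The fractional drop is R_th/(R_th + R_L); requiring this ≤ 0.0180 gives R_L ≥ R_th(1/0.0180 − 1) = 123.4 × 54.56 = 6.73 MΩ.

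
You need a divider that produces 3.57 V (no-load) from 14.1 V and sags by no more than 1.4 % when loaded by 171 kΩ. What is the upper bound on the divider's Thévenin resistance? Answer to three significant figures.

Loading drop = R_th/(R_th + R_L) ≤ 0.0140, so R_th ≤ R_L · ε/(1−ε) = 171 kΩ × 0.0140/0.9860 = 2.43 kΩ.
(Any R1, R2 with R2/(R1+R2) = 0.253 and R1‖R2 ≤ 2.43 kΩ will meet the spec.)

R_th ≤ 2.43 kΩ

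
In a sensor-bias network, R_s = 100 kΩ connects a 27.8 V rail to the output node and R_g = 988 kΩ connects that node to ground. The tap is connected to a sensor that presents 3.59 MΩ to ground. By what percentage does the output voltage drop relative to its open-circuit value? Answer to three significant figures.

The divider's output (Thévenin) resistance is R_s‖R_g = 90.81 kΩ.
Fractional drop under load = R_th/(R_th + R_L) = 90.81 / (90.81 + 3590) = 0.02467.
So the output falls by 2.47 %.

2.47 %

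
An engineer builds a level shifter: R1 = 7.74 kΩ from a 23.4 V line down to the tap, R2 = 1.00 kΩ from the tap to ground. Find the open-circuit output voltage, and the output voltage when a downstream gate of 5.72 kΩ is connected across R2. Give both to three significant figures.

Open-circuit: V = 23.4 × 1.00/(7.74 + 1.00) = 2.68 V.
With the load, R2 becomes R2‖R_L = 0.8512 kΩ, so V = 23.4 × 0.8512/8.591 = 2.32 V.

Unloaded: 2.68 V; loaded: 2.32 V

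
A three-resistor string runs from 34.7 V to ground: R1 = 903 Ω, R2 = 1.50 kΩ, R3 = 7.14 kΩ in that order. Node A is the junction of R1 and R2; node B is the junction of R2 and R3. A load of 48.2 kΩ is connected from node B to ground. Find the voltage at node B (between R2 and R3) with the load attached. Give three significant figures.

V ≈ 25.0 V

At node B, R3 is in parallel with the load: R3‖R_L = 6219 Ω.
Below node A the resistance is R2 + (R3‖R_L) = 7719 Ω, so V_A = 34.7 × 7719/8622 = 31.07 V.
Then V_B = V_A × (R3‖R_L)/(R2 + R3‖R_L) = 31.07 × 6219/7719 = 25.0 V.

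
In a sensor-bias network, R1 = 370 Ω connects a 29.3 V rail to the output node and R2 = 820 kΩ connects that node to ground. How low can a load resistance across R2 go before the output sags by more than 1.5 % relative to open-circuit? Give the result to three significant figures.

R_L(min) ≈ 24.3 kΩ

Output resistance R_th = R1‖R2 = (370 × 820000)/820400 = 369.8 Ω.
The fractional drop is R_th/(R_th + R_L); requiring this ≤ 0.0150 gives R_L ≥ R_th(1/0.0150 − 1) = 369.8 × 65.67 = 24.3 kΩ.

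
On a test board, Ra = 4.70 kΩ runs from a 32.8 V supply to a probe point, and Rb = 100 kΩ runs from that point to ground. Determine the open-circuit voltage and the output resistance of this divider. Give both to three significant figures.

V_th = 31.3 V, R_th = 4.49 kΩ

V_th is the open-circuit tap voltage: 32.8 × 100/(4.70 + 100) = 31.3 V.
With the supply zeroed, Ra and Rb appear in parallel from the tap: R_th = Ra‖Rb = (4.70 × 100)/104.7 = 4.49 kΩ.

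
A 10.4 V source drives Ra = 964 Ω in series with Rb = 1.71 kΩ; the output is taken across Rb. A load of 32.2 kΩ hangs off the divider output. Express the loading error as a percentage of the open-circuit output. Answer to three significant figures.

1.88 %

The divider's output (Thévenin) resistance is Ra‖Rb = 616.5 Ω.
Fractional drop under load = R_th/(R_th + R_L) = 616.5 / (616.5 + 32200) = 0.01879.
So the output falls by 1.88 %.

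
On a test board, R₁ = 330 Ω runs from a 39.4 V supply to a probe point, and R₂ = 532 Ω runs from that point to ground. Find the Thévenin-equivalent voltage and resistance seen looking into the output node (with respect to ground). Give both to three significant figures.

V_th = 24.3 V, R_th = 204 Ω

V_th is the open-circuit tap voltage: 39.4 × 532/(330 + 532) = 24.3 V.
With the supply zeroed, R₁ and R₂ appear in parallel from the tap: R_th = R₁‖R₂ = (330 × 532)/862.0 = 204 Ω.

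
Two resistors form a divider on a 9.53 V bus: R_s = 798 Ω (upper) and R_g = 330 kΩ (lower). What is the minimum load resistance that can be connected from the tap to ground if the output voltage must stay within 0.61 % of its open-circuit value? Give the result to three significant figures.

Output resistance R_th = R_s‖R_g = (798 × 330000)/330800 = 796.1 Ω.
The fractional drop is R_th/(R_th + R_L); requiring this ≤ 0.00610 gives R_L ≥ R_th(1/0.00610 − 1) = 796.1 × 162.9 = 130 kΩ.

R_L(min) ≈ 130 kΩ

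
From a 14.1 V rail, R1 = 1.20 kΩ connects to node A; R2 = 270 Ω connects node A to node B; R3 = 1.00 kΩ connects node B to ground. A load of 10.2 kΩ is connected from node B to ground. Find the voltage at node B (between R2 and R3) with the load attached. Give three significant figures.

At node B, R3 is in parallel with the load: R3‖R_L = 910.7 Ω.
Below node A the resistance is R2 + (R3‖R_L) = 1181 Ω, so V_A = 14.1 × 1181/2381 = 6.993 V.
Then V_B = V_A × (R3‖R_L)/(R2 + R3‖R_L) = 6.993 × 910.7/1181 = 5.39 V.

V ≈ 5.39 V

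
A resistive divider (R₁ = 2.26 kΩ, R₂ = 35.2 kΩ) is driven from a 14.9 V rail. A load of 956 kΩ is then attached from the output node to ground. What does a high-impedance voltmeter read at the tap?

V_out ≈ 14.0 V

The load sits in parallel with R₂: R₂‖R_L = (35.2 × 956) / (35.2 + 956) = 33.95 kΩ.
V_out = 14.9 × 33.95 / (2.26 + 33.95) = 14.9 × 33.95/36.21 = 14.0 V.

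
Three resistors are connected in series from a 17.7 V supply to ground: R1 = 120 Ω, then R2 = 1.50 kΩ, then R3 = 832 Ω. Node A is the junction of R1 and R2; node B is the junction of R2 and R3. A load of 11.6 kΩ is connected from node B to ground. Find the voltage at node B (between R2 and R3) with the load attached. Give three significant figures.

At node B, R3 is in parallel with the load: R3‖R_L = 776.3 Ω.
Below node A the resistance is R2 + (R3‖R_L) = 2276 Ω, so V_A = 17.7 × 2276/2396 = 16.81 V.
Then V_B = V_A × (R3‖R_L)/(R2 + R3‖R_L) = 16.81 × 776.3/2276 = 5.73 V.

V ≈ 5.73 V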